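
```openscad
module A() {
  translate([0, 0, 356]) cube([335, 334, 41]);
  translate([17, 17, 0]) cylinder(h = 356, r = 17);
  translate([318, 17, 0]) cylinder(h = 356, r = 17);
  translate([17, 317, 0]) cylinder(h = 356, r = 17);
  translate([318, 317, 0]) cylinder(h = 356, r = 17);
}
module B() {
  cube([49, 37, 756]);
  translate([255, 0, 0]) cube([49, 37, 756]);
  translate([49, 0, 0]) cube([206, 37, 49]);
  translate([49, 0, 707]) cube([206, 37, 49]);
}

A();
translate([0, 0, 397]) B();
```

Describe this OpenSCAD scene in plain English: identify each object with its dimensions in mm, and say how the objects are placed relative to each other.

A is a simple wooden stool: a rectangular seat 335 mm (x) by 334 mm (y), 41 mm thick, top face at z = 397 mm, on four round legs, each 34 mm in diameter. The legs rest on z = 0, each leg's axis is inset half a diameter from the nearest pair of seat edges (so the leg's bounding box is flush with the corner).

B is a picture frame with a 206×658 mm rectangular opening (x by z) and a uniform 49 mm border on every side. Frame depth is 37 mm along y. It is built from two vertical stiles running the full outside height and two horizontal rails spanning the gap between the stiles.

The picture frame is on top of the stool.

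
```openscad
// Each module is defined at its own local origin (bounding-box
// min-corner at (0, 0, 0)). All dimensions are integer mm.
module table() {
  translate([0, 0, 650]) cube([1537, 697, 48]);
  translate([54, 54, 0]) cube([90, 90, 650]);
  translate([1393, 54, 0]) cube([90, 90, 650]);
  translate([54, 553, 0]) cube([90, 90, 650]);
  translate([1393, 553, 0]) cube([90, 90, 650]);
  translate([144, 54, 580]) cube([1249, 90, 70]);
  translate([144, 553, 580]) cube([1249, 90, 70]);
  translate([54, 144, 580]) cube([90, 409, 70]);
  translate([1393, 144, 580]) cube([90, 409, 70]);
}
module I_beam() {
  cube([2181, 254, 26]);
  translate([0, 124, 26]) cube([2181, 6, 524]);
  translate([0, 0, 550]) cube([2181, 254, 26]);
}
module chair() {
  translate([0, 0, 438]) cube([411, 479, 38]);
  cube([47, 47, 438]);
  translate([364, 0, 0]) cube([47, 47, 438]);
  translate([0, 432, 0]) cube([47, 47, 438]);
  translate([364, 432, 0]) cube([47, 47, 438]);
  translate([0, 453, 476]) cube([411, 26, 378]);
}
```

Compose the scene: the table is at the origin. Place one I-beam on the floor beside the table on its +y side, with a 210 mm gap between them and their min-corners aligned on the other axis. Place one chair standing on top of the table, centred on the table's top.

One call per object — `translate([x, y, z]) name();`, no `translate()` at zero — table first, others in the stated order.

table();
translate([0, 907, 0]) I_beam();
translate([563, 109, 698]) chair();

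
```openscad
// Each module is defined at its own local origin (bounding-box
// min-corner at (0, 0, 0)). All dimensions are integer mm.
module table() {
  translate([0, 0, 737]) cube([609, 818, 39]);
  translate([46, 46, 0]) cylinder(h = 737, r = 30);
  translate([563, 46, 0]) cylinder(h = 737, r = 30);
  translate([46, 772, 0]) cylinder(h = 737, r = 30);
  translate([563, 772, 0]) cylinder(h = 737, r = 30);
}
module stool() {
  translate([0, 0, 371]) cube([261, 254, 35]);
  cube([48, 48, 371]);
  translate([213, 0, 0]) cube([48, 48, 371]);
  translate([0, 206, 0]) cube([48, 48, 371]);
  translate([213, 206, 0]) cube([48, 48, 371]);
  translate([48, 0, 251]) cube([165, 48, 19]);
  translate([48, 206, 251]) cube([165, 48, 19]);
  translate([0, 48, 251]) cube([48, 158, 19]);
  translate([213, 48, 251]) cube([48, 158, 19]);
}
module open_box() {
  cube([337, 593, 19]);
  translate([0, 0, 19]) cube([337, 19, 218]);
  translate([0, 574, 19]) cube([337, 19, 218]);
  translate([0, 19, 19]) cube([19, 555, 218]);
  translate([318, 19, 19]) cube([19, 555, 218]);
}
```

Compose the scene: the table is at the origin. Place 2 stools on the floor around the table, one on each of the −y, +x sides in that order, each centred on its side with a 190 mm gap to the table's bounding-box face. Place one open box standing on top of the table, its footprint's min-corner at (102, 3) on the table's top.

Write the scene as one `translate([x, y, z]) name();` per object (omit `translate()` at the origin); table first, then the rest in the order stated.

table();
translate([174, -444, 0]) stool();
translate([799, 282, 0]) stool();
translate([102, 3, 776]) open_box();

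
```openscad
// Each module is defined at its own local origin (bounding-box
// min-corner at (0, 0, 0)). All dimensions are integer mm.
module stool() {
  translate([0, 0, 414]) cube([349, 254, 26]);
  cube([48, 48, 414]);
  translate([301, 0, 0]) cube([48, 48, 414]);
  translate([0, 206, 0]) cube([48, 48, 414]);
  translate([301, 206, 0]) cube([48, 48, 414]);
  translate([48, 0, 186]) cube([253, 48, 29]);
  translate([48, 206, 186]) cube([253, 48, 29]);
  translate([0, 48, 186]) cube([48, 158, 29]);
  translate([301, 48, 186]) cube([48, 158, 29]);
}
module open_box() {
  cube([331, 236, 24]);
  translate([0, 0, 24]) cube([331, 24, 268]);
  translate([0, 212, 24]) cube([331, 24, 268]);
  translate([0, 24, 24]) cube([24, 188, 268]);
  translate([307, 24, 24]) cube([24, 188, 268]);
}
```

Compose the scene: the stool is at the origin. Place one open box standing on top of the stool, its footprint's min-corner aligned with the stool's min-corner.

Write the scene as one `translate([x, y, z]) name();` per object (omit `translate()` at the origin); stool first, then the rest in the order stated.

stool();
translate([0, 0, 440]) open_box();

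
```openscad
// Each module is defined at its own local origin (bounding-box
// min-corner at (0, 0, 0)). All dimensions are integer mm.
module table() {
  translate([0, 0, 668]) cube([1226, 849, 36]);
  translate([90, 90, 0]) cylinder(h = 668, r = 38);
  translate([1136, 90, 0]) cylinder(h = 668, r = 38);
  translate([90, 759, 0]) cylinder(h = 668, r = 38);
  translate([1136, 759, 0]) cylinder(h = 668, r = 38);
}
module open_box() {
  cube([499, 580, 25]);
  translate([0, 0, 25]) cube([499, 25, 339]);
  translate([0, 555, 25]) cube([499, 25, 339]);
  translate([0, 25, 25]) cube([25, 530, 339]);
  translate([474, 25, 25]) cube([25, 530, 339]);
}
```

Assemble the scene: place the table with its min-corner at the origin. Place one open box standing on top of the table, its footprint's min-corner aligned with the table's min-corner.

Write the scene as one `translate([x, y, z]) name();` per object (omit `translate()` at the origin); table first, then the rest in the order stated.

table();
translate([0, 0, 704]) open_box();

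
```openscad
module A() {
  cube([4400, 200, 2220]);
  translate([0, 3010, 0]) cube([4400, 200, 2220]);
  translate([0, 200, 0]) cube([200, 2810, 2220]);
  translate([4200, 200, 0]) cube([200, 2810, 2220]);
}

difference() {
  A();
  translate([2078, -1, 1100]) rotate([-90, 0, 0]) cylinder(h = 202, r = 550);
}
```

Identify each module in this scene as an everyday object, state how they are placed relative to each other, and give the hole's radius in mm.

The subtracted cylinder has r = 550 mm.

A is a house frame. The house frame has a circular hole through its front wall. The hole's radius is 550 mm.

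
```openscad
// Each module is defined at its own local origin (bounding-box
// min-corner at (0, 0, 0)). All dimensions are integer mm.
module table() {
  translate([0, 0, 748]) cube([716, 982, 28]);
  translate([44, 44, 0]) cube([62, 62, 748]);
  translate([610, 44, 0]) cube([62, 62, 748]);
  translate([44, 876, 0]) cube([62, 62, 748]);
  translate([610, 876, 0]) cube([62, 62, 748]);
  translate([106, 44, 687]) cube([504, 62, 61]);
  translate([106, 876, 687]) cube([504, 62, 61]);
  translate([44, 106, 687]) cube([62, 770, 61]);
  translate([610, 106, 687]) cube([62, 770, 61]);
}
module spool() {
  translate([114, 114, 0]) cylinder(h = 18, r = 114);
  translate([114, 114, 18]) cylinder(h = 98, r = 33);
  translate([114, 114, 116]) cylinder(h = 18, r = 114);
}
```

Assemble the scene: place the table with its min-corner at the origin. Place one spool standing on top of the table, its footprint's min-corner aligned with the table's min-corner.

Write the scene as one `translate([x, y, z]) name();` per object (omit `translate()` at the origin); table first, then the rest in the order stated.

table();
translate([0, 0, 776]) spool();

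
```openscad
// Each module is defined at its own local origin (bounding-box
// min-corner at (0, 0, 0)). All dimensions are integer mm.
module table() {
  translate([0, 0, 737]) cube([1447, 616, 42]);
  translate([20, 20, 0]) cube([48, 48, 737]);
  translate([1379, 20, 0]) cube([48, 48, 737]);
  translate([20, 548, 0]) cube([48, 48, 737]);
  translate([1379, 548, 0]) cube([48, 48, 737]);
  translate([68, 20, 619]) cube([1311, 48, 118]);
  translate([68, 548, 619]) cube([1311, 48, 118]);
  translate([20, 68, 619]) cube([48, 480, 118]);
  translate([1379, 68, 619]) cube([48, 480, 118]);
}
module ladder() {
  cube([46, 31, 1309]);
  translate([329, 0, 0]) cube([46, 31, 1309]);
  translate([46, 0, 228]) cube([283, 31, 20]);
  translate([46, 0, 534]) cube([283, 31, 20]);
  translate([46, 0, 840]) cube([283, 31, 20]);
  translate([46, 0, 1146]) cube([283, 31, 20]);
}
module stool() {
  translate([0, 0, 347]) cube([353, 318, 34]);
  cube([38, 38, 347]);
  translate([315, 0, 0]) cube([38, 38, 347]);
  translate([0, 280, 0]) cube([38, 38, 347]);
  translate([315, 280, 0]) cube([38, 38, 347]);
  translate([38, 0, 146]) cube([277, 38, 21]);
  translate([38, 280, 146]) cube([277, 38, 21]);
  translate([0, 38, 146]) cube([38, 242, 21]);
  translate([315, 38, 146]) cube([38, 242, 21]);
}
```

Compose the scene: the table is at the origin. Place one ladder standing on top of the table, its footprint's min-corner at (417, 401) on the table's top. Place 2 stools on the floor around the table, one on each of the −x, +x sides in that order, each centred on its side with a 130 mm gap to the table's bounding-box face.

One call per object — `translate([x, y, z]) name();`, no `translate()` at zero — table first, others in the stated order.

table();
translate([417, 401, 779]) ladder();
translate([-483, 149, 0]) stool();
translate([1577, 149, 0]) stool();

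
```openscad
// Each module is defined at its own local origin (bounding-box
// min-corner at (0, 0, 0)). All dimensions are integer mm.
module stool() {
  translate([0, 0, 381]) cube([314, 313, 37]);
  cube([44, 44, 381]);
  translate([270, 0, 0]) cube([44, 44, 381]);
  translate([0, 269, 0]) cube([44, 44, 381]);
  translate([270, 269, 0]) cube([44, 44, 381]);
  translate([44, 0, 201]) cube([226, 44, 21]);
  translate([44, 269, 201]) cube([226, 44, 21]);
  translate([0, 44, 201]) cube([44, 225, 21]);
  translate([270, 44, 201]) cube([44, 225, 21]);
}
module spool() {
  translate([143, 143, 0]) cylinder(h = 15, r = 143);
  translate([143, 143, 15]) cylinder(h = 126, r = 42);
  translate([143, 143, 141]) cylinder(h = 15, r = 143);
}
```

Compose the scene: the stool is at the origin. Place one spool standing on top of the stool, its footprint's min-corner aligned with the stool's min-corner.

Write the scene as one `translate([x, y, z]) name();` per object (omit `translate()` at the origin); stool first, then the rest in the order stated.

stool();
translate([0, 0, 418]) spool();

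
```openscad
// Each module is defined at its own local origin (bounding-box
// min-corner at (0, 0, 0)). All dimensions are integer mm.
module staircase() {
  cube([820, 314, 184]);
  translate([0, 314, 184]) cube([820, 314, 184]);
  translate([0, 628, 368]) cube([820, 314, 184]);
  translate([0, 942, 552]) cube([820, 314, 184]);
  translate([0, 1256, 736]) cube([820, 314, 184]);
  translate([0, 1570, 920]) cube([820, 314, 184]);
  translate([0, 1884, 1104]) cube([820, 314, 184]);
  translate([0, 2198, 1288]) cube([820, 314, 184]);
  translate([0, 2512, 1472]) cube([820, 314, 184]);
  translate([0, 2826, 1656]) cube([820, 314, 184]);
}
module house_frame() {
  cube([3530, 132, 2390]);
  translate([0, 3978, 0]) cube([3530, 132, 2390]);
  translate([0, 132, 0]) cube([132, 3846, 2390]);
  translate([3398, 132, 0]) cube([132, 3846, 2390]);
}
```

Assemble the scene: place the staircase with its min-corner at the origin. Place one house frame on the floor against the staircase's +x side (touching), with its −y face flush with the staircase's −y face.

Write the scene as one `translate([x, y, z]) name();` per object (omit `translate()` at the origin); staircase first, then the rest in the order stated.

staircase();
translate([820, 0, 0]) house_frame();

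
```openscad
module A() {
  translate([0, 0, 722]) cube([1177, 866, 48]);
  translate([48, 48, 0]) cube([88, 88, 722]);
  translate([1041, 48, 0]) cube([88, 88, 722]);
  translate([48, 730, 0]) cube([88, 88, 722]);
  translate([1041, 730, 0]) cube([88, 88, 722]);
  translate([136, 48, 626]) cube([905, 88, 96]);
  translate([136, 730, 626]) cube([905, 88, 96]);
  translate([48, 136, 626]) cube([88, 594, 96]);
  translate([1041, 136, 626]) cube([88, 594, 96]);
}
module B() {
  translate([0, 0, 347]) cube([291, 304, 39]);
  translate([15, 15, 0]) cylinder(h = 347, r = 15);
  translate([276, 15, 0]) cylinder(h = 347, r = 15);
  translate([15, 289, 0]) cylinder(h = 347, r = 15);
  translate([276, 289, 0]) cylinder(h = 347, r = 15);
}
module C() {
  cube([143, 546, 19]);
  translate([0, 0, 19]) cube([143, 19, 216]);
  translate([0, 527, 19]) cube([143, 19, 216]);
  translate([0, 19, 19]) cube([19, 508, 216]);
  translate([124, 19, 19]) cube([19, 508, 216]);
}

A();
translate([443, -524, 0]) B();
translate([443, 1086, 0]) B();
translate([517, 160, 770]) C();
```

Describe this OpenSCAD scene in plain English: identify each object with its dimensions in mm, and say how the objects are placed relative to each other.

A is a table with a 1177×866 mm rectangular top, 48 mm thick, top surface at z = 770 mm, supported by four 88×88 mm square legs, each inset 48 mm from the nearest pair of top edges, running from the floor. Four apron rails, 88 mm thick and 96 mm tall, run between adjacent legs with their top edges flush with the underside of the top and their outer faces flush with the legs' outer faces.

B is a four-legged stool. The seat is 291×304 mm, 39 mm thick, top at z = 386 mm. It stands on four round legs, each 30 mm in diameter, from z = 0 to the seat underside, each leg's axis is inset half a diameter from the nearest pair of seat edges (so the leg's bounding box is flush with the corner).

C is an open storage box with external size 143×546×235 mm and wall thickness 19 mm (the base is also 19 mm thick). The base covers the whole footprint; the four walls stand on the base, with the y-facing walls full-width and the x-facing walls fitting between their inner faces.

Two stools sit around the table at the −y, +y sides. The open box is on top of the table, centred.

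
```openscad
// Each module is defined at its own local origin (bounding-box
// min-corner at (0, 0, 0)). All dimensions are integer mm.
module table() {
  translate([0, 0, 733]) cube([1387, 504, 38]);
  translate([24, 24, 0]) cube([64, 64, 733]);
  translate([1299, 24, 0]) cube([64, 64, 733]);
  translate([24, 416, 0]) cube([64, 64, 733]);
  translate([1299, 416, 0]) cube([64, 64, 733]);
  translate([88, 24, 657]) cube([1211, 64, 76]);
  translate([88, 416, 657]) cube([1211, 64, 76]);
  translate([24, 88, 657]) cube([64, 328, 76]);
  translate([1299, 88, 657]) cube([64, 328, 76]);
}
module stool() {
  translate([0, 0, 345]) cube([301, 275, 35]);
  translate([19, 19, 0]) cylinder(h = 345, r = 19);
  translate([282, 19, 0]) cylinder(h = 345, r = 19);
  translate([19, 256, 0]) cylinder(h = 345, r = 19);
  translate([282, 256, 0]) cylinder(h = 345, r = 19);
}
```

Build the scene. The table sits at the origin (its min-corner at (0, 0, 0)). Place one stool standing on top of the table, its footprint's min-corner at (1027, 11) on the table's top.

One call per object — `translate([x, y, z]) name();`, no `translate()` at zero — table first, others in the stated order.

table();
translate([1027, 11, 771]) stool();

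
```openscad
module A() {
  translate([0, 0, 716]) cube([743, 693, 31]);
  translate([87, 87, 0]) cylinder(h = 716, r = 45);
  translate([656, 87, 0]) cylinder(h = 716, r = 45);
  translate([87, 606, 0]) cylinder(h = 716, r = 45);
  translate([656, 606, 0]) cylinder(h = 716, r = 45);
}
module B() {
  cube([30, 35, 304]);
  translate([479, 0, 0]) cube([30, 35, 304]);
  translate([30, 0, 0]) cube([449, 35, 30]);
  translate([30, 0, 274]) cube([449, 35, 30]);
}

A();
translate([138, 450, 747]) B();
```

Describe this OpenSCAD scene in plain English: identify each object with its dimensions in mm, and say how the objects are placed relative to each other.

A is a table with a 743×693 mm rectangular top, 31 mm thick, top surface at z = 747 mm, supported by four round legs of 90 mm diameter, each leg's bounding box inset 42 mm from the nearest pair of top edges, running from the floor.

B is a rectangular picture frame lying in the x–z plane (depth along y). The opening is 449 mm wide (x) by 244 mm tall (z), surrounded by a border 30 mm wide on all four sides. The frame is 35 mm deep and is made of two full-height vertical stiles with two horizontal rails fitted between them.

The picture frame is on top of the table.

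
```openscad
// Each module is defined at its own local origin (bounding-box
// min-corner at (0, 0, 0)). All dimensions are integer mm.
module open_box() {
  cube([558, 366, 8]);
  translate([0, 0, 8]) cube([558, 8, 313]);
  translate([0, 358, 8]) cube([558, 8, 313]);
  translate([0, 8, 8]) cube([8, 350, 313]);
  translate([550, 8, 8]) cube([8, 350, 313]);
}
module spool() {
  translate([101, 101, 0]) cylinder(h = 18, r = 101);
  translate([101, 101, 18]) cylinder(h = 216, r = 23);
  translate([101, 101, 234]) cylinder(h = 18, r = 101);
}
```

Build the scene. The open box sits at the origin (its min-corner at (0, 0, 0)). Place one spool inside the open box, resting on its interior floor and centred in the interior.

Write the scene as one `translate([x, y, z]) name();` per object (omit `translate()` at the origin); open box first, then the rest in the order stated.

open_box();
translate([178, 82, 8]) spool();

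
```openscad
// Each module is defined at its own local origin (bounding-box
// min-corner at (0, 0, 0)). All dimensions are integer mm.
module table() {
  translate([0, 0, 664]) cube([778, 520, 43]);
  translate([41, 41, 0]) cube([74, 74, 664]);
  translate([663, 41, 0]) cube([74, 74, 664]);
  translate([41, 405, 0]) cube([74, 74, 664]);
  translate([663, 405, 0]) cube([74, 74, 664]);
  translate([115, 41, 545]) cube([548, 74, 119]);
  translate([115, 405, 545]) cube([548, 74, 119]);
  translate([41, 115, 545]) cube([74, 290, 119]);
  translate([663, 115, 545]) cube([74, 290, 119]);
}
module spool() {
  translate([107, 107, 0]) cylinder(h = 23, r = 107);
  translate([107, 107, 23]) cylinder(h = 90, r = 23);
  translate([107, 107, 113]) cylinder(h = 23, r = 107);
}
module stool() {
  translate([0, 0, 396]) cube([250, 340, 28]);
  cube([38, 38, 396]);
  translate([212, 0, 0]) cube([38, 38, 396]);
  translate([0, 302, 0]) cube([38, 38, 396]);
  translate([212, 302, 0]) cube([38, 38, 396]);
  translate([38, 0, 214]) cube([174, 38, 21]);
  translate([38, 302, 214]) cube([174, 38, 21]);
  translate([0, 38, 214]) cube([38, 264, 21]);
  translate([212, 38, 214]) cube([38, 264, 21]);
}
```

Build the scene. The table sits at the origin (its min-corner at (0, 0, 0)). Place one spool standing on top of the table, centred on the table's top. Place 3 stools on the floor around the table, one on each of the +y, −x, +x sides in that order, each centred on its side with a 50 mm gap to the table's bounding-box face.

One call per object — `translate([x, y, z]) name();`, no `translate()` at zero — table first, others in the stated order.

table();
translate([282, 153, 707]) spool();
translate([264, 570, 0]) stool();
translate([-300, 90, 0]) stool();
translate([828, 90, 0]) stool();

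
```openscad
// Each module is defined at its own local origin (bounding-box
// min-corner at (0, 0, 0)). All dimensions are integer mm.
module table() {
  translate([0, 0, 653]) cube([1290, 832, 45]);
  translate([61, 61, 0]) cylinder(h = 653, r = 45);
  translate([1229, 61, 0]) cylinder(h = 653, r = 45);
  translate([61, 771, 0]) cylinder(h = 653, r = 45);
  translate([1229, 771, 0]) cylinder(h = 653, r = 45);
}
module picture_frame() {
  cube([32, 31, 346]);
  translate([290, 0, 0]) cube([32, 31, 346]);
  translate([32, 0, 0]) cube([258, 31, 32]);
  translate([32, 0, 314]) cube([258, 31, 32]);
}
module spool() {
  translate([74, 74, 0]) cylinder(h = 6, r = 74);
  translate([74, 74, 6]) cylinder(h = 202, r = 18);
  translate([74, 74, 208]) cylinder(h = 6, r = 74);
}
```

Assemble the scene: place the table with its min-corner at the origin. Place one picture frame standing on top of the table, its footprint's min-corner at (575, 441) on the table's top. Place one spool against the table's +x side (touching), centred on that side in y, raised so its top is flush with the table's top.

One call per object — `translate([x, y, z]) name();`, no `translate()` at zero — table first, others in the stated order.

table();
translate([575, 441, 698]) picture_frame();
translate([1290, 342, 484]) spool();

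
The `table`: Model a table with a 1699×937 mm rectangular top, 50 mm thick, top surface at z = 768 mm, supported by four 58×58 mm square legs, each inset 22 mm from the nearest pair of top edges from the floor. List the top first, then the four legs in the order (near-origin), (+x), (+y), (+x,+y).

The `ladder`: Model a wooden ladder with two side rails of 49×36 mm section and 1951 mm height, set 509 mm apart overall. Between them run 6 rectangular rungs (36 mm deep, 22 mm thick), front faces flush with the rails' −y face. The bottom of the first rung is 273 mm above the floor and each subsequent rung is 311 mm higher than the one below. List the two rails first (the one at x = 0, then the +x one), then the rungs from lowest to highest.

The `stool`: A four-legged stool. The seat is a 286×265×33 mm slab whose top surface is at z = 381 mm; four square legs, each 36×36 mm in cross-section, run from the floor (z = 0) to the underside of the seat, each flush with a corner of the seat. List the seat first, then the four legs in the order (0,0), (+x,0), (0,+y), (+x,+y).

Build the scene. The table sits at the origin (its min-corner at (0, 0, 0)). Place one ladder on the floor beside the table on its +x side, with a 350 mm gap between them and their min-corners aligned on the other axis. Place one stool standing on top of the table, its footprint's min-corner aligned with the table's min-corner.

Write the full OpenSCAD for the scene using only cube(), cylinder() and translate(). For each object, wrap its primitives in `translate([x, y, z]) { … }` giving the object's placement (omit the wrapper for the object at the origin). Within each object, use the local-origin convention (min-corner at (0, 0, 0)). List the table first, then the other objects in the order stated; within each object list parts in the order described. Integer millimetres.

translate([0, 0, 718]) cube([1699, 937, 50]);
translate([22, 22, 0]) cube([58, 58, 718]);
translate([1619, 22, 0]) cube([58, 58, 718]);
translate([22, 857, 0]) cube([58, 58, 718]);
translate([1619, 857, 0]) cube([58, 58, 718]);
translate([2049, 0, 0]) {
  cube([49, 36, 1951]);
  translate([460, 0, 0]) cube([49, 36, 1951]);
  translate([49, 0, 273]) cube([411, 36, 22]);
  translate([49, 0, 584]) cube([411, 36, 22]);
  translate([49, 0, 895]) cube([411, 36, 22]);
  translate([49, 0, 1206]) cube([411, 36, 22]);
  translate([49, 0, 1517]) cube([411, 36, 22]);
  translate([49, 0, 1828]) cube([411, 36, 22]);
}
translate([0, 0, 768]) {
  translate([0, 0, 348]) cube([286, 265, 33]);
  cube([36, 36, 348]);
  translate([250, 0, 0]) cube([36, 36, 348]);
  translate([0, 229, 0]) cube([36, 36, 348]);
  translate([250, 229, 0]) cube([36, 36, 348]);
}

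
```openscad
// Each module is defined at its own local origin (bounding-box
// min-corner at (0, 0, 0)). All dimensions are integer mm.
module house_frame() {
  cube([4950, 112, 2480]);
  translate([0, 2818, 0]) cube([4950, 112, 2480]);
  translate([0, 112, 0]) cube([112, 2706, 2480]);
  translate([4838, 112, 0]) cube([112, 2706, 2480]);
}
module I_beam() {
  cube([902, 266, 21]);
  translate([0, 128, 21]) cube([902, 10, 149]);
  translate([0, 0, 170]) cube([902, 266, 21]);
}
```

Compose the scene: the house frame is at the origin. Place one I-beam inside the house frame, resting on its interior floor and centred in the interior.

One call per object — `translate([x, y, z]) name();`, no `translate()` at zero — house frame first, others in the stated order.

house_frame();
translate([2024, 1332, 0]) I_beam();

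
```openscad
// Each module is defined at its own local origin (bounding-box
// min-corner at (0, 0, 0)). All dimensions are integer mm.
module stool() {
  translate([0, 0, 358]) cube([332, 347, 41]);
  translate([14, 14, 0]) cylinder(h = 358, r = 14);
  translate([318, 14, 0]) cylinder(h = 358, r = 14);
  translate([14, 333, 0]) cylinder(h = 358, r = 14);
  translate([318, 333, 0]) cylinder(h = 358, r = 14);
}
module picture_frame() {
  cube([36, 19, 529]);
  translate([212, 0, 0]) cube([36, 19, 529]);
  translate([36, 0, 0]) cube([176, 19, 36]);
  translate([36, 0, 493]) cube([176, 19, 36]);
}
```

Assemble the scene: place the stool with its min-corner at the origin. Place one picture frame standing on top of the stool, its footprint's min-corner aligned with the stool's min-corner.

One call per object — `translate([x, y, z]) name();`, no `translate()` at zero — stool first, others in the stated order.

stool();
translate([0, 0, 399]) picture_frame();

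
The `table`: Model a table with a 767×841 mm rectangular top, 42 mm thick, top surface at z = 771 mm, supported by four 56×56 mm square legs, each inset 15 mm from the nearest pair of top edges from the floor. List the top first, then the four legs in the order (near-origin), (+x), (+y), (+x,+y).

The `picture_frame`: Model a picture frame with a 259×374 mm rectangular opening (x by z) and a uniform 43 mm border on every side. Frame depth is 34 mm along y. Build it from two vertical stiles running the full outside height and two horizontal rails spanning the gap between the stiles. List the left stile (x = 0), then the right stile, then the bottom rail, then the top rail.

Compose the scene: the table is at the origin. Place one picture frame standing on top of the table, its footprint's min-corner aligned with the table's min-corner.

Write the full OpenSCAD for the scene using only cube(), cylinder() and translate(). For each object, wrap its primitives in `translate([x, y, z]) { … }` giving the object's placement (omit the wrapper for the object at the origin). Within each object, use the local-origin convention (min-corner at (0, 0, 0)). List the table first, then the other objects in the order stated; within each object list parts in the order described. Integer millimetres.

translate([0, 0, 729]) cube([767, 841, 42]);
translate([15, 15, 0]) cube([56, 56, 729]);
translate([696, 15, 0]) cube([56, 56, 729]);
translate([15, 770, 0]) cube([56, 56, 729]);
translate([696, 770, 0]) cube([56, 56, 729]);
translate([0, 0, 771]) {
  cube([43, 34, 460]);
  translate([302, 0, 0]) cube([43, 34, 460]);
  translate([43, 0, 0]) cube([259, 34, 43]);
  translate([43, 0, 417]) cube([259, 34, 43]);
}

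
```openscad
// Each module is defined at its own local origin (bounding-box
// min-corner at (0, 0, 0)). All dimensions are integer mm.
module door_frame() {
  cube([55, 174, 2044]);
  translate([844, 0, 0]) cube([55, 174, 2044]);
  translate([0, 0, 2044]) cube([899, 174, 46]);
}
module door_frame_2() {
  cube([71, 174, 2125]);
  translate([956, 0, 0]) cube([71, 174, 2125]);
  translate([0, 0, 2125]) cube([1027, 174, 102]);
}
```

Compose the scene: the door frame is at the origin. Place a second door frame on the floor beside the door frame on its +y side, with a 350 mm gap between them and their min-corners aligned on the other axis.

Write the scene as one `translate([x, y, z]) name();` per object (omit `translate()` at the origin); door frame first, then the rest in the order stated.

door_frame();
translate([0, 524, 0]) door_frame_2();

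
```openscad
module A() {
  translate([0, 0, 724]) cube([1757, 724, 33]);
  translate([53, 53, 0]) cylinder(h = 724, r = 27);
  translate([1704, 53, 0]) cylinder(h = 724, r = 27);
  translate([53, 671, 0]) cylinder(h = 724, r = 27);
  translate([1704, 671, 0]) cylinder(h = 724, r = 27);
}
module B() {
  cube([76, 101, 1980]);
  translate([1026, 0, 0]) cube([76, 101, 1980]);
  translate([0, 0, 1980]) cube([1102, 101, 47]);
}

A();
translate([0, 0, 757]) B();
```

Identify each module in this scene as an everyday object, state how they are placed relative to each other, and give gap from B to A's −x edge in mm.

The door frame's min-x is at 0; the table's min-x is 0; gap = 0 mm.

A is a table. B is a door frame. The door frame is on top of the table. The gap from the door frame to the table's −x edge is 0 mm.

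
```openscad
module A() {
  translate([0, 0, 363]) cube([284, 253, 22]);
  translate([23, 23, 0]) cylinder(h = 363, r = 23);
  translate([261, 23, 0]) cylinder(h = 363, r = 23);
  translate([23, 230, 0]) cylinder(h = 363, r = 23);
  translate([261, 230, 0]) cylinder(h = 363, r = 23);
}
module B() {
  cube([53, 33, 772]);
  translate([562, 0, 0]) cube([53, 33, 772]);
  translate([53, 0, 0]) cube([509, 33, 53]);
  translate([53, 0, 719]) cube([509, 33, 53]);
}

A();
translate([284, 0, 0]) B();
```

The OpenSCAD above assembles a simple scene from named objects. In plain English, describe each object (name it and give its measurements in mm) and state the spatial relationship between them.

A is a simple wooden stool: a rectangular seat 284 mm (x) by 253 mm (y), 22 mm thick, top face at z = 385 mm, on four round legs, each 46 mm in diameter. The legs rest on z = 0, each leg's axis is inset half a diameter from the nearest pair of seat edges (so the leg's bounding box is flush with the corner).

B is a rectangular picture frame lying in the x–z plane (depth along y). The opening is 509 mm wide (x) by 666 mm tall (z), surrounded by a border 53 mm wide on all four sides. The frame is 33 mm deep and is made of two full-height vertical stiles with two horizontal rails fitted between them.

The picture frame is against the stool's +x side, with their −y faces flush.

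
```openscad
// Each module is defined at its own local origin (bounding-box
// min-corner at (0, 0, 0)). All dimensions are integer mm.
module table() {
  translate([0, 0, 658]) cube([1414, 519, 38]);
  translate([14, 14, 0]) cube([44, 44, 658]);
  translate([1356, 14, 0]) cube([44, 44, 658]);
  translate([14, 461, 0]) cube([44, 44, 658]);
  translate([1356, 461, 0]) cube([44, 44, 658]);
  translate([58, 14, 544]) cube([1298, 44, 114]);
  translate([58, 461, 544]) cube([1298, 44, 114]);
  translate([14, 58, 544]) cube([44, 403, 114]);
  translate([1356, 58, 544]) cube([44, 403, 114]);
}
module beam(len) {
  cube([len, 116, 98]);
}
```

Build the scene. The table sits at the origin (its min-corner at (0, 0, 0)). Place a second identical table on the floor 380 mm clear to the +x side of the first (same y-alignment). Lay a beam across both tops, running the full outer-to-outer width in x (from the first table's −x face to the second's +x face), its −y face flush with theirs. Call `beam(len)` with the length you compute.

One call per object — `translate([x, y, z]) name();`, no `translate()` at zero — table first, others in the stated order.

table();
translate([1794, 0, 0]) table();
translate([0, 0, 696]) beam(3208);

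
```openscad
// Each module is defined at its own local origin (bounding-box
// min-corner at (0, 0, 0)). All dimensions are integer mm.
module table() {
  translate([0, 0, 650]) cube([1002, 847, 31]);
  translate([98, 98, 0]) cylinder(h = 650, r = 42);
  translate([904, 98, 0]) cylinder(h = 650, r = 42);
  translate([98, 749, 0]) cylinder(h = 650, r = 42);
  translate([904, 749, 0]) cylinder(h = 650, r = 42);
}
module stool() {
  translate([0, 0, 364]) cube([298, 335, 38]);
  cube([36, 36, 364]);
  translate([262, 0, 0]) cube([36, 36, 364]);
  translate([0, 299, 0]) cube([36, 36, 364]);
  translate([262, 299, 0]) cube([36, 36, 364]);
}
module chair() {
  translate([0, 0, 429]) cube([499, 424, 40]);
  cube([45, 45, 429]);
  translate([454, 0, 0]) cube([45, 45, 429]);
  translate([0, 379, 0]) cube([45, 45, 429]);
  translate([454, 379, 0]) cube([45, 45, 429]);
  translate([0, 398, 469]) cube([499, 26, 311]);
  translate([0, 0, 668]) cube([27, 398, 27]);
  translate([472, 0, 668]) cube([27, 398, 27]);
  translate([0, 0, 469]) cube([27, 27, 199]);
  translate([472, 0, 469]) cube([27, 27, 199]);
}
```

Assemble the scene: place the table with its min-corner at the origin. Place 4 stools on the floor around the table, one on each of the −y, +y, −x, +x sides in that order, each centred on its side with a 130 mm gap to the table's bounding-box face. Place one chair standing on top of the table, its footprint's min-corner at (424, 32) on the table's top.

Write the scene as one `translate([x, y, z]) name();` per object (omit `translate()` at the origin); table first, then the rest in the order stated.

table();
translate([352, -465, 0]) stool();
translate([352, 977, 0]) stool();
translate([-428, 256, 0]) stool();
translate([1132, 256, 0]) stool();
translate([424, 32, 681]) chair();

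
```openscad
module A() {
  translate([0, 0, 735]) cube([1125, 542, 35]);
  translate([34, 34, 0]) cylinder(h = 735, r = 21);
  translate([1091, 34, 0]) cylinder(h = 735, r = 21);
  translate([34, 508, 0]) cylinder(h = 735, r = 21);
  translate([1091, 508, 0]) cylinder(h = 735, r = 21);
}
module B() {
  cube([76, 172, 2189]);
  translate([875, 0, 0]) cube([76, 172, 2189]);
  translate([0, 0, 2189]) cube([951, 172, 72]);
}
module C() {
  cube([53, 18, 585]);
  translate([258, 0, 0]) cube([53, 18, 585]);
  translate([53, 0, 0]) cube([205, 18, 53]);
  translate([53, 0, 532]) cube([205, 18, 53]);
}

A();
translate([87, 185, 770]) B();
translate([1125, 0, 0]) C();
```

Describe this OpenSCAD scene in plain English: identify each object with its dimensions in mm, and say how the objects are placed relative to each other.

A is a table: top 1125 mm (x) × 542 mm (y), 35 mm thick, upper face at z = 770 mm, on four round legs of 42 mm diameter, each leg's bounding box inset 13 mm from the nearest pair of top edges, running from z = 0 to the bottom of the top.

B is a door frame. The clear opening is 799 mm wide and 2189 mm high. Two 76 mm wide jambs, 172 mm deep, stand either side of the opening from the floor to the top of the opening. A 72 mm thick head sits across the top of both jambs, spanning the full outside width of the frame.

C is a picture frame with a 205×479 mm rectangular opening (x by z) and a uniform 53 mm border on every side. Frame depth is 18 mm along y. It is built from two vertical stiles running the full outside height and two horizontal rails spanning the gap between the stiles.

The door frame is on top of the table, centred. The picture frame is against the table's +x side, with their −y faces flush.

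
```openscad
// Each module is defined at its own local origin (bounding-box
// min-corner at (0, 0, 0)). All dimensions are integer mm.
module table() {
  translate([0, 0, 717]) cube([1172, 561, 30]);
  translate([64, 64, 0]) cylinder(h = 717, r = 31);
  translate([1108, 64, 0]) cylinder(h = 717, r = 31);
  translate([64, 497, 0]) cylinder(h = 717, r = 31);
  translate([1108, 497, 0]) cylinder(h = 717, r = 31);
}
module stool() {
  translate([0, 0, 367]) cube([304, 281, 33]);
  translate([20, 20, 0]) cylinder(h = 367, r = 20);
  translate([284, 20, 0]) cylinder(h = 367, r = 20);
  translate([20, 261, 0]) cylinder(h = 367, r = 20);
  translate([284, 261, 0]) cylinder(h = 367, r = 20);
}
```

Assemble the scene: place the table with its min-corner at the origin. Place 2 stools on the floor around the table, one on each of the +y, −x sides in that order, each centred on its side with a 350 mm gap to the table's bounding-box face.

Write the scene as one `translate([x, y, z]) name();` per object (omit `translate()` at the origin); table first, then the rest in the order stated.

table();
translate([434, 911, 0]) stool();
translate([-654, 140, 0]) stool();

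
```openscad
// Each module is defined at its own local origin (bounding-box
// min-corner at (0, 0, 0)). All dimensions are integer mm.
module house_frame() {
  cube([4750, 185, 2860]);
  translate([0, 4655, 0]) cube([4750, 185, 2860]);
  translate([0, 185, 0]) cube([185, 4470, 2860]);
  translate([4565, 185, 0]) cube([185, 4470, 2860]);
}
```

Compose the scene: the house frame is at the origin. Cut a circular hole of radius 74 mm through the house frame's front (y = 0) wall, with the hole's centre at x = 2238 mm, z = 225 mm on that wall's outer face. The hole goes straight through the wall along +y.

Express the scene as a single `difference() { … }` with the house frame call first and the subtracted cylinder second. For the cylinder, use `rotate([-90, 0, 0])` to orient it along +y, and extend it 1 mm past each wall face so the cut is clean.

difference() {
  house_frame();
  translate([2238, -1, 225]) rotate([-90, 0, 0]) cylinder(h = 187, r = 74);
}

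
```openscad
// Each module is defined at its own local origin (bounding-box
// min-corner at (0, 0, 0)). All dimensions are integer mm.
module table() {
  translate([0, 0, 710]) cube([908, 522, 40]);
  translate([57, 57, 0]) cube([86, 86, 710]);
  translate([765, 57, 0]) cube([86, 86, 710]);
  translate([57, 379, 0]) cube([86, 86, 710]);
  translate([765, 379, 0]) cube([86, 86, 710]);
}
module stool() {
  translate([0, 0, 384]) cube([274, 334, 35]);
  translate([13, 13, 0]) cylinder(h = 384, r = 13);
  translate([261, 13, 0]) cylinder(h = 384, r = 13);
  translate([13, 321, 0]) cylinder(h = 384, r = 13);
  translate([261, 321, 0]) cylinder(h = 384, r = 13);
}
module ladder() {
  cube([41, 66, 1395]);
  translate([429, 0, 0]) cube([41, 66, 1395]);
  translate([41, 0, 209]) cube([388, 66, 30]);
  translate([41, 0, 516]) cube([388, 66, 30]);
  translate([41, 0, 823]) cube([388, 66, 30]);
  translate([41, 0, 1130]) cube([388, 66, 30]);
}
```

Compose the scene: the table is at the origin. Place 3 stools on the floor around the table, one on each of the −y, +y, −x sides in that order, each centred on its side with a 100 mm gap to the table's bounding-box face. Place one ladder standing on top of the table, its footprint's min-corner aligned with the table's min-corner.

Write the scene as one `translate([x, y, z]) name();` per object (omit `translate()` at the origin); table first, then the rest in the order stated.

table();
translate([317, -434, 0]) stool();
translate([317, 622, 0]) stool();
translate([-374, 94, 0]) stool();
translate([0, 0, 750]) ladder();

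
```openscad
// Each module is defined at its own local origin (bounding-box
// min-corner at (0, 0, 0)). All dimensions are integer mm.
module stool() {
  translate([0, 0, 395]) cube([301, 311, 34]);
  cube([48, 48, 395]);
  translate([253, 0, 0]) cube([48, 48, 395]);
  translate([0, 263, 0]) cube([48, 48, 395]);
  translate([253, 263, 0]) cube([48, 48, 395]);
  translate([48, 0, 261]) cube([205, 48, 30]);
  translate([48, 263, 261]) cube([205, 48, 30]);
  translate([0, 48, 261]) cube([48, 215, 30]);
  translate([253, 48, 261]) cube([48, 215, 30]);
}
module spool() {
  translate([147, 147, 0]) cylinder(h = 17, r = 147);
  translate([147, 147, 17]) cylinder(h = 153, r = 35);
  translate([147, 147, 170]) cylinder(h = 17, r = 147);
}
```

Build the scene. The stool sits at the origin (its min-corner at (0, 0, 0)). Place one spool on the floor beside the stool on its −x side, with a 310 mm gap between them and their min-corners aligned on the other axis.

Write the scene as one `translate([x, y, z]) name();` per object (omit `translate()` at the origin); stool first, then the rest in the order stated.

stool();
translate([-604, 0, 0]) spool();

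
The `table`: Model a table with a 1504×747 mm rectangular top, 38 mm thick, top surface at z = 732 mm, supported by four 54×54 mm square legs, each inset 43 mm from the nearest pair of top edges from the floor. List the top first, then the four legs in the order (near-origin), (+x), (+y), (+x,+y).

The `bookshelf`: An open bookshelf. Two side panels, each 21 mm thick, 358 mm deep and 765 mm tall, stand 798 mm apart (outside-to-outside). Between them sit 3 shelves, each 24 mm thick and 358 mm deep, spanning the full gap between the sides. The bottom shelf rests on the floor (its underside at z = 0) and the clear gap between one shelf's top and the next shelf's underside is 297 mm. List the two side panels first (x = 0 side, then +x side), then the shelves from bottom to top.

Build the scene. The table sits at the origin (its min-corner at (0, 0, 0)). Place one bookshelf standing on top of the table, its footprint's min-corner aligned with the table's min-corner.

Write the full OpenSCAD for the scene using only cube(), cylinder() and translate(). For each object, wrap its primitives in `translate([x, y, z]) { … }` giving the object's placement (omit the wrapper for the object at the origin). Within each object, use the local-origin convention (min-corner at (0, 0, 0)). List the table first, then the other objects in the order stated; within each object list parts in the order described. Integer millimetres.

translate([0, 0, 694]) cube([1504, 747, 38]);
translate([43, 43, 0]) cube([54, 54, 694]);
translate([1407, 43, 0]) cube([54, 54, 694]);
translate([43, 650, 0]) cube([54, 54, 694]);
translate([1407, 650, 0]) cube([54, 54, 694]);
translate([0, 0, 732]) {
  cube([21, 358, 765]);
  translate([777, 0, 0]) cube([21, 358, 765]);
  translate([21, 0, 0]) cube([756, 358, 24]);
  translate([21, 0, 321]) cube([756, 358, 24]);
  translate([21, 0, 642]) cube([756, 358, 24]);
}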